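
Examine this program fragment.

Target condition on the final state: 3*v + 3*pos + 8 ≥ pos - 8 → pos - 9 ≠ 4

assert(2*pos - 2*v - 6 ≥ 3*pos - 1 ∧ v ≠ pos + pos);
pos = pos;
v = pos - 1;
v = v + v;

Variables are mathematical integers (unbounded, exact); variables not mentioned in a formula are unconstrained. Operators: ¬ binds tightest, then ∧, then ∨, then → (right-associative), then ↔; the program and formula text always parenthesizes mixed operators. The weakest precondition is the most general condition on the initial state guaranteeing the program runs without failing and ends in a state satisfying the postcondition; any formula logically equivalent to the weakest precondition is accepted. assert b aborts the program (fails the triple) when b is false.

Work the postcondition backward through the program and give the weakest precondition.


Working backward. After the program, the postcondition 3*v + 3*pos + 8 ≥ pos - 8 → pos - 9 ≠ 4 must hold; in canonical form it is 2*pos + 3*v ≥ -16 → pos ≠ 13.
Before v := v + v: 2*pos + 6*v ≥ -16 → pos ≠ 13
Before v := pos - 1: 8*pos ≥ -10 → pos ≠ 13
Before pos := pos: 8*pos ≥ -10 → pos ≠ 13
Before assert 2*pos - 2*v - 6 ≥ 3*pos - 1 ∧ v ≠ pos + pos: pos + 2*v ≤ -5 ∧ v ≠ 2*pos ∧ (8*pos ≥ -10 → pos ≠ 13)
Answer: WP = pos + 2*v ≤ -5 ∧ v ≠ 2*pos ∧ (8*pos ≥ -10 → pos ≠ 13)


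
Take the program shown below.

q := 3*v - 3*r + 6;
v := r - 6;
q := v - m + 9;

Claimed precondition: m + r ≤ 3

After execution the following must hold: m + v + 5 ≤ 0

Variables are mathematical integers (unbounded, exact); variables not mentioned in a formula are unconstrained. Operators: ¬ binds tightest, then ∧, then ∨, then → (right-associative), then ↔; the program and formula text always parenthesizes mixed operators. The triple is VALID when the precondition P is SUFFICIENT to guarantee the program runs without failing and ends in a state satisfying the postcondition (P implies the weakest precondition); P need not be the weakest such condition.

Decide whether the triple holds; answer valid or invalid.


Working backward. After the program, the postcondition m + v + 5 ≤ 0 must hold; in canonical form it is m + v ≤ -5.
Before q := v - m + 9: m + v ≤ -5
Before v := r - 6: m + r ≤ 1
Before q := 3*v - 3*r + 6: m + r ≤ 1
The weakest precondition is m + r ≤ 1.
Check whether m + r ≤ 3 implies it.
Countermodel: at the initial state m = 2, r = 0, the precondition holds but the weakest precondition fails.
Answer: invalid


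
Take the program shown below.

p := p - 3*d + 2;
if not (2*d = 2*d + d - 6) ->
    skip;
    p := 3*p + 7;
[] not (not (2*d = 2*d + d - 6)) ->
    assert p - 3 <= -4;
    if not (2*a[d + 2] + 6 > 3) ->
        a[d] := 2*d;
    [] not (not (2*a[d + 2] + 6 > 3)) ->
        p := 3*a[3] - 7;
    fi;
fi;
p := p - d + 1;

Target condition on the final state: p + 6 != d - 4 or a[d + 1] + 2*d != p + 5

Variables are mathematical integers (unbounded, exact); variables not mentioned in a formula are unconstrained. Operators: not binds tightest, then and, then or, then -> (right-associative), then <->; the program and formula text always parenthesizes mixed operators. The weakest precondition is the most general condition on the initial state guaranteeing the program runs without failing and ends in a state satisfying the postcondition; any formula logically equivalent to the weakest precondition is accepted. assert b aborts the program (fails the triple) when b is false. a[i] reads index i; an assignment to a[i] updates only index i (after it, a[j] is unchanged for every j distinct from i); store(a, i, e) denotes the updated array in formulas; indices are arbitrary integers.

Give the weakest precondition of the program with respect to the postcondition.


Working backward. After the program, the postcondition p + 6 != d - 4 or a[d + 1] + 2*d != p + 5 must hold; in canonical form it is p != d - 10 or a[d + 1] + 2*d != p + 5.
Before p := p - d + 1: p != 2*d - 11 or a[d + 1] + 3*d != p + 6
Then branch requires 3*p != 2*d - 18 or a[d + 1] + 3*d != 3*p + 13; else branch requires p <= -1 and ((not (2*a[d + 2] > -3)) -> (p != 2*d - 11 or store(a, d, 2*d)[d + 1] + 3*d != p + 6)) and (2*a[d + 2] > -3 -> (3*a[3] != 2*d - 4 or a[d + 1] + 3*d != 3*a[3] - 1)).
Before the if: ((not (d = 6)) -> (3*p != 2*d - 18 or a[d + 1] + 3*d != 3*p + 13)) and (d = 6 -> (p <= -1 and ((not (2*a[d + 2] > -3)) -> (p != 2*d - 11 or store(a, d, 2*d)[d + 1] + 3*d != p + 6)) and (2*a[d + 2] > -3 -> (3*a[3] != 2*d - 4 or a[d + 1] + 3*d != 3*a[3] - 1))))
Before p := p - 3*d + 2: ((not (d = 6)) -> (3*p != 11*d - 24 or a[d + 1] + 12*d != 3*p + 19)) and (d = 6 -> (p <= 3*d - 3 and ((not (2*a[d + 2] > -3)) -> (p != 5*d - 13 or store(a, d, 2*d)[d + 1] + 6*d != p + 8)) and (2*a[d + 2] > -3 -> (3*a[3] != 2*d - 4 or a[d + 1] + 3*d != 3*a[3] - 1))))
Answer: WP = ((not (d = 6)) -> (3*p != 11*d - 24 or a[d + 1] + 12*d != 3*p + 19)) and (d = 6 -> (p <= 3*d - 3 and ((not (2*a[d + 2] > -3)) -> (p != 5*d - 13 or store(a, d, 2*d)[d + 1] + 6*d != p + 8)) and (2*a[d + 2] > -3 -> (3*a[3] != 2*d - 4 or a[d + 1] + 3*d != 3*a[3] - 1))))


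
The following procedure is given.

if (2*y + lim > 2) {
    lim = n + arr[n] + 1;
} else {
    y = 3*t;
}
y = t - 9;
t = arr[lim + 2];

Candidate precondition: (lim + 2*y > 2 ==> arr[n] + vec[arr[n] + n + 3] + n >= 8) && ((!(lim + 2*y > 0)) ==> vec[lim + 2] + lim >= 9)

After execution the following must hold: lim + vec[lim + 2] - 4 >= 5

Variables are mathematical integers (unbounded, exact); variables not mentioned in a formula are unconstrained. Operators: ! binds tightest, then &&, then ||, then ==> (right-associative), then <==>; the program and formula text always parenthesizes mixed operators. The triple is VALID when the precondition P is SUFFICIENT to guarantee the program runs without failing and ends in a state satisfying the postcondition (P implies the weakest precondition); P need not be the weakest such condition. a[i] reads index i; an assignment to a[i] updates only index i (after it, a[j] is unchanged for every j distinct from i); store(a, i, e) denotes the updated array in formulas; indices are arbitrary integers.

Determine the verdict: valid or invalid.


Working backward. After the program, the postcondition lim + vec[lim + 2] - 4 >= 5 must hold; in canonical form it is vec[lim + 2] + lim >= 9.
Before t := arr[lim + 2]: vec[lim + 2] + lim >= 9
Before y := t - 9: vec[lim + 2] + lim >= 9
Then branch requires arr[n] + vec[arr[n] + n + 3] + n >= 8; else branch requires vec[lim + 2] + lim >= 9.
Before the if: (lim + 2*y > 2 ==> arr[n] + vec[arr[n] + n + 3] + n >= 8) && ((!(lim + 2*y > 2)) ==> vec[lim + 2] + lim >= 9)
The weakest precondition is (lim + 2*y > 2 ==> arr[n] + vec[arr[n] + n + 3] + n >= 8) && ((!(lim + 2*y > 2)) ==> vec[lim + 2] + lim >= 9).
Check whether (lim + 2*y > 2 ==> arr[n] + vec[arr[n] + n + 3] + n >= 8) && ((!(lim + 2*y > 0)) ==> vec[lim + 2] + lim >= 9) implies it.
Countermodel: at the initial state arr = {[0] = 0, [3] = 0, elsewhere 0}, lim = 1, n = 0, vec = {[0] = 7, [3] = 7, elsewhere 7}, y = 0, the precondition holds but the weakest precondition fails.
Answer: invalid


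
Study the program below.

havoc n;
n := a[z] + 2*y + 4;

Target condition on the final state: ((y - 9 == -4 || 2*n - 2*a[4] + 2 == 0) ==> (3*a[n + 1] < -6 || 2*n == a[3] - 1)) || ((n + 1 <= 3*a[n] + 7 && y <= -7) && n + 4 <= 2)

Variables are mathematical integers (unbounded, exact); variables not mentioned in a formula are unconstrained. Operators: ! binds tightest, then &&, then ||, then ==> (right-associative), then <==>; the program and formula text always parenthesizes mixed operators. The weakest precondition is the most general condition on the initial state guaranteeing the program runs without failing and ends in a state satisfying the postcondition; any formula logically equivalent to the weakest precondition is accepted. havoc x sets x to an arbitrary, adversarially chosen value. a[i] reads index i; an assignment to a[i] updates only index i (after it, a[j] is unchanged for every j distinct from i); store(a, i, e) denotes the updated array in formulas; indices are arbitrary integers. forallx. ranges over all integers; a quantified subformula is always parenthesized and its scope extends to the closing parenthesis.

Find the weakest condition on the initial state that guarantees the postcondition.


Working backward. After the program, the postcondition ((y - 9 == -4 || 2*n - 2*a[4] + 2 == 0) ==> (3*a[n + 1] < -6 || 2*n == a[3] - 1)) || ((n + 1 <= 3*a[n] + 7 && y <= -7) && n + 4 <= 2) must hold; in canonical form it is ((y == 5 || 2*n == 2*a[4] - 2) ==> (3*a[n + 1] < -6 || 2*n == a[3] - 1)) || (n <= 3*a[n] + 6 && y <= -7 && n <= -2).
Before n := a[z] + 2*y + 4: ((y == 5 || 2*a[z] + 4*y == 2*a[4] - 10) ==> (3*a[a[z] + 2*y + 5] < -6 || 2*a[z] + 4*y == a[3] - 9)) || (a[z] + 2*y <= 3*a[a[z] + 2*y + 4] + 2 && y <= -7 && a[z] + 2*y <= -6)
Before havoc n: ((y == 5 || 2*a[z] + 4*y == 2*a[4] - 10) ==> (3*a[a[z] + 2*y + 5] < -6 || 2*a[z] + 4*y == a[3] - 9)) || (a[z] + 2*y <= 3*a[a[z] + 2*y + 4] + 2 && y <= -7 && a[z] + 2*y <= -6)
Answer: WP = ((y == 5 || 2*a[z] + 4*y == 2*a[4] - 10) ==> (3*a[a[z] + 2*y + 5] < -6 || 2*a[z] + 4*y == a[3] - 9)) || (a[z] + 2*y <= 3*a[a[z] + 2*y + 4] + 2 && y <= -7 && a[z] + 2*y <= -6)


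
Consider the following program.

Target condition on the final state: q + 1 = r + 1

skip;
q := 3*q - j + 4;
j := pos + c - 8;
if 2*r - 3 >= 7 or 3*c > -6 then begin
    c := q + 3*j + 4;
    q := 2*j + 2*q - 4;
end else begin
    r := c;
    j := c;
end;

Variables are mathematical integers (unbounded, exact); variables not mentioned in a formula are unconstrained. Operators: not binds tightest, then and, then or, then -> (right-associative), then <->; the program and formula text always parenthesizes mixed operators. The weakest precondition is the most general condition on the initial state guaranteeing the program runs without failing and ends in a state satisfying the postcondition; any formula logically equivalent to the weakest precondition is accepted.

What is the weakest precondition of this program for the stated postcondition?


Working backward. After the program, the postcondition q + 1 = r + 1 must hold; in canonical form it is q = r.
Then branch requires 2*j + 2*q = r + 4; else branch requires q = c.
Before the if: ((2*r >= 10 or 3*c > -6) -> 2*j + 2*q = r + 4) and ((not (2*r >= 10 or 3*c > -6)) -> q = c)
Before j := pos + c - 8: ((2*r >= 10 or 3*c > -6) -> 2*c + 2*pos + 2*q = r + 20) and ((not (2*r >= 10 or 3*c > -6)) -> q = c)
Before q := 3*q - j + 4: ((2*r >= 10 or 3*c > -6) -> 2*c + 2*pos + 6*q = 2*j + r + 12) and ((not (2*r >= 10 or 3*c > -6)) -> 3*q = c + j - 4)
Before skip: ((2*r >= 10 or 3*c > -6) -> 2*c + 2*pos + 6*q = 2*j + r + 12) and ((not (2*r >= 10 or 3*c > -6)) -> 3*q = c + j - 4)
Answer: WP = ((2*r >= 10 or 3*c > -6) -> 2*c + 2*pos + 6*q = 2*j + r + 12) and ((not (2*r >= 10 or 3*c > -6)) -> 3*q = c + j - 4)


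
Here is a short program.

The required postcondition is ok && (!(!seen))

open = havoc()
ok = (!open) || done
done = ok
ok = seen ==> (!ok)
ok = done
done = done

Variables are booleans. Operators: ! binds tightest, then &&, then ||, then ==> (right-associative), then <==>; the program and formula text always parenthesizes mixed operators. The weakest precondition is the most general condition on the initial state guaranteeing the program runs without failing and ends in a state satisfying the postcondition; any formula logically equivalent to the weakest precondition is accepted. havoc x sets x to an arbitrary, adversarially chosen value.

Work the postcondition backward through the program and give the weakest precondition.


Working backward. After the program, the postcondition ok && (!(!seen)) must hold; in canonical form it is ok && seen.
Before done := done: ok && seen
Before ok := done: done && seen
Before ok := seen ==> (!ok): done && seen
Before done := ok: ok && seen
Before ok := (!open) || done: ((!open) || done) && seen
Before havoc open: done && seen
Answer: WP = done && seen


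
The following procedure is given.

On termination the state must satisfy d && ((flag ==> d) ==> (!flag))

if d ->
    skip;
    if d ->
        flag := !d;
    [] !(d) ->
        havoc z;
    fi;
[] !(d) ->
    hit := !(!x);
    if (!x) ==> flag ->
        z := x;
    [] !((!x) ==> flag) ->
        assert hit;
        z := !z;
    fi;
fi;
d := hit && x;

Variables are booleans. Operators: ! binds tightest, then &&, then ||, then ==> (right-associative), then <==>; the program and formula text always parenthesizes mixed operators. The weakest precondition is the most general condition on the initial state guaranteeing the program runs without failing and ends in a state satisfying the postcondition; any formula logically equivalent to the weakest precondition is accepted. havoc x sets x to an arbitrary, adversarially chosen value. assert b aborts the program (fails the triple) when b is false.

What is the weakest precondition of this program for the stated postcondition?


Working backward. After the program, d && ((flag ==> d) ==> (!flag)) must hold.
Before d := hit && x: hit && x && ((flag ==> (hit && x)) ==> (!flag))
Then branch requires (d ==> (hit && x && (((!d) ==> (hit && x)) ==> d))) && ((!d) ==> (hit && x && ((flag ==> (hit && x)) ==> (!flag)))); else branch requires (((!x) ==> flag) ==> (x && ((flag ==> x) ==> (!flag)))) && ((!((!x) ==> flag)) ==> (x && ((flag ==> x) ==> (!flag)))).
Before the if: (d ==> ((d ==> (hit && x && (((!d) ==> (hit && x)) ==> d))) && ((!d) ==> (hit && x && ((flag ==> (hit && x)) ==> (!flag)))))) && ((!d) ==> ((((!x) ==> flag) ==> (x && ((flag ==> x) ==> (!flag)))) && ((!((!x) ==> flag)) ==> (x && ((flag ==> x) ==> (!flag))))))
Answer: WP = (d ==> ((d ==> (hit && x && (((!d) ==> (hit && x)) ==> d))) && ((!d) ==> (hit && x && ((flag ==> (hit && x)) ==> (!flag)))))) && ((!d) ==> ((((!x) ==> flag) ==> (x && ((flag ==> x) ==> (!flag)))) && ((!((!x) ==> flag)) ==> (x && ((flag ==> x) ==> (!flag))))))


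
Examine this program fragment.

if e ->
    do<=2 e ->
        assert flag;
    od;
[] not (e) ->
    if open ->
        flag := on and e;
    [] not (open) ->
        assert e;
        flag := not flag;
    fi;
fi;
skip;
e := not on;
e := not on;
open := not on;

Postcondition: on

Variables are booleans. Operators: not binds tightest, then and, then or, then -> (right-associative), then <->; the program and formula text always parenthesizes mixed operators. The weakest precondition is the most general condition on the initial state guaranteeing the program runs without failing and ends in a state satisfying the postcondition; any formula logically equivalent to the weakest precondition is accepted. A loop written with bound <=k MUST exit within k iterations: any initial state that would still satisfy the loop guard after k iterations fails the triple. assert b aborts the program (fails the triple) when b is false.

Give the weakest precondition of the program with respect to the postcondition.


Working backward. After the program, on must hold.
Before open := not on: on
Before e := not on: on
Before e := not on: on
Before skip: on
Then branch requires (e -> (flag and (e -> (flag and (not e) and on)) and ((not e) -> on))) and ((not e) -> on); else branch requires (open -> on) and ((not open) -> (e and on)).
Before the if: (e -> ((e -> (flag and (e -> (flag and (not e) and on)) and ((not e) -> on))) and ((not e) -> on))) and ((not e) -> ((open -> on) and ((not open) -> (e and on))))
Answer: WP = (e -> ((e -> (flag and (e -> (flag and (not e) and on)) and ((not e) -> on))) and ((not e) -> on))) and ((not e) -> ((open -> on) and ((not open) -> (e and on))))


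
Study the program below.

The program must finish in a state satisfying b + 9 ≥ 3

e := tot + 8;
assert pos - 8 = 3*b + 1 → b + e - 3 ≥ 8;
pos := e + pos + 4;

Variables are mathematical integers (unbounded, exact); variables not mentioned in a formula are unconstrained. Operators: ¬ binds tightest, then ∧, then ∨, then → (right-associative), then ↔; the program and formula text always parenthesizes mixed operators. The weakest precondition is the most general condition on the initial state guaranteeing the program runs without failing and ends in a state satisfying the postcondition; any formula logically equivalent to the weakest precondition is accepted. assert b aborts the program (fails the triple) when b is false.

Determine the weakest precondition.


Working backward. After the program, the postcondition b + 9 ≥ 3 must hold; in canonical form it is b ≥ -6.
Before pos := e + pos + 4: b ≥ -6
Before assert pos - 8 = 3*b + 1 → b + e - 3 ≥ 8: (pos = 3*b + 9 → b + e ≥ 11) ∧ b ≥ -6
Before e := tot + 8: (pos = 3*b + 9 → b + tot ≥ 3) ∧ b ≥ -6
Answer: WP = (pos = 3*b + 9 → b + tot ≥ 3) ∧ b ≥ -6


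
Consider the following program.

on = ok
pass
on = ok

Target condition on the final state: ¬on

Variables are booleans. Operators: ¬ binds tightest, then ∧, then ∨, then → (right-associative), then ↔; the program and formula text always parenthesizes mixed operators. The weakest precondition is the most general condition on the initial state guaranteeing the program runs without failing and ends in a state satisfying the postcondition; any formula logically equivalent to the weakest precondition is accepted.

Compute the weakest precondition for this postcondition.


Working backward. After the program, ¬on must hold.
Before on := ok: ¬ok
Before skip: ¬ok
Before on := ok: ¬ok
Answer: WP = ¬ok


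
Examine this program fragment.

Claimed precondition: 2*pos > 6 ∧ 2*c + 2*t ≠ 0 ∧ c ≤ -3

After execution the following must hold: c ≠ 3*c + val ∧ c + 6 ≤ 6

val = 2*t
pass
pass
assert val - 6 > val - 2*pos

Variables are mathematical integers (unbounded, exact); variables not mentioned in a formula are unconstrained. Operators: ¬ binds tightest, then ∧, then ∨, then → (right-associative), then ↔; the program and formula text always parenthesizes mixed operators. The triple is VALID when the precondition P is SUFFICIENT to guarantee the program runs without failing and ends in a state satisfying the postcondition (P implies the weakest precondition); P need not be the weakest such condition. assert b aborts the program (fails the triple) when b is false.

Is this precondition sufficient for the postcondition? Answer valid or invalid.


Working backward. After the program, the postcondition c ≠ 3*c + val ∧ c + 6 ≤ 6 must hold; in canonical form it is 2*c + val ≠ 0 ∧ c ≤ 0.
Before assert val - 6 > val - 2*pos: 2*pos > 6 ∧ 2*c + val ≠ 0 ∧ c ≤ 0
Before skip: 2*pos > 6 ∧ 2*c + val ≠ 0 ∧ c ≤ 0
Before skip: 2*pos > 6 ∧ 2*c + val ≠ 0 ∧ c ≤ 0
Before val := 2*t: 2*pos > 6 ∧ 2*c + 2*t ≠ 0 ∧ c ≤ 0
The weakest precondition is 2*pos > 6 ∧ 2*c + 2*t ≠ 0 ∧ c ≤ 0.
Check whether 2*pos > 6 ∧ 2*c + 2*t ≠ 0 ∧ c ≤ -3 implies it.
Every state satisfying the precondition satisfies the weakest precondition: the implication holds.
Answer: valid


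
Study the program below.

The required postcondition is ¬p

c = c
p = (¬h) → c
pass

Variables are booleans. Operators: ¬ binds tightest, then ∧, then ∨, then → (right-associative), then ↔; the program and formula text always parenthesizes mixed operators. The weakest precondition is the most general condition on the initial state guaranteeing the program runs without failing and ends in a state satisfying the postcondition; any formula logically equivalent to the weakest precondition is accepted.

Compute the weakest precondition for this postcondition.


Working backward. After the program, ¬p must hold.
Before skip: ¬p
Before p := (¬h) → c: ¬((¬h) → c)
Before c := c: ¬((¬h) → c)
Answer: WP = ¬((¬h) → c)


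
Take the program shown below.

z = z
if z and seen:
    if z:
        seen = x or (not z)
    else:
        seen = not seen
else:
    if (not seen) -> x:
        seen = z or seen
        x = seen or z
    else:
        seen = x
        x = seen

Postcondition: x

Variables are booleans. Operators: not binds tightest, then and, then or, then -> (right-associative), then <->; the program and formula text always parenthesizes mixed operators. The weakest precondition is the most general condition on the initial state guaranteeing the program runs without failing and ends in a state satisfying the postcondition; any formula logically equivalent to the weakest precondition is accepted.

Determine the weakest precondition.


Working backward. After the program, x must hold.
Then branch requires (z -> x) and ((not z) -> x); else branch requires (((not seen) -> x) -> (z or seen)) and ((not ((not seen) -> x)) -> x).
Before the if: ((z and seen) -> ((z -> x) and ((not z) -> x))) and ((not (z and seen)) -> ((((not seen) -> x) -> (z or seen)) and ((not ((not seen) -> x)) -> x)))
Before z := z: ((z and seen) -> ((z -> x) and ((not z) -> x))) and ((not (z and seen)) -> ((((not seen) -> x) -> (z or seen)) and ((not ((not seen) -> x)) -> x)))
Answer: WP = ((z and seen) -> ((z -> x) and ((not z) -> x))) and ((not (z and seen)) -> ((((not seen) -> x) -> (z or seen)) and ((not ((not seen) -> x)) -> x)))


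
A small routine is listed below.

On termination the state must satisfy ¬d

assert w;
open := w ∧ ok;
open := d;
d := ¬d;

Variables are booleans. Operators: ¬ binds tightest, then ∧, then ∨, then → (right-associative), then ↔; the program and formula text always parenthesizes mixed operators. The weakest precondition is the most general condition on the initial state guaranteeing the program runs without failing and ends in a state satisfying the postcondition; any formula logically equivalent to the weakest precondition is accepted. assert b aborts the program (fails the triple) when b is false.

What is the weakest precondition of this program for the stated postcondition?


Working backward. After the program, ¬d must hold.
Before d := ¬d: d
Before open := d: d
Before open := w ∧ ok: d
Before assert w: w ∧ d
Answer: WP = w ∧ d


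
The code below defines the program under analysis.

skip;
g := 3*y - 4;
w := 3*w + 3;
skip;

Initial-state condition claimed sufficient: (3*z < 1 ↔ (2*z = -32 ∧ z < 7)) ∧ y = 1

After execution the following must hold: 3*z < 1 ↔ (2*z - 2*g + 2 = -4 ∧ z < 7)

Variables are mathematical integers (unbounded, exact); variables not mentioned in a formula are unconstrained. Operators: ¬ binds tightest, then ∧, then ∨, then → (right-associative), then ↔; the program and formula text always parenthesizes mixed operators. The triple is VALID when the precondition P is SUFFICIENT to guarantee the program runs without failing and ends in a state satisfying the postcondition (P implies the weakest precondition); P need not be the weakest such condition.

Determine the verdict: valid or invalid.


Working backward. After the program, the postcondition 3*z < 1 ↔ (2*z - 2*g + 2 = -4 ∧ z < 7) must hold; in canonical form it is 3*z < 1 ↔ (2*z = 2*g - 6 ∧ z < 7).
Before skip: 3*z < 1 ↔ (2*z = 2*g - 6 ∧ z < 7)
Before w := 3*w + 3: 3*z < 1 ↔ (2*z = 2*g - 6 ∧ z < 7)
Before g := 3*y - 4: 3*z < 1 ↔ (2*z = 6*y - 14 ∧ z < 7)
Before skip: 3*z < 1 ↔ (2*z = 6*y - 14 ∧ z < 7)
The weakest precondition is 3*z < 1 ↔ (2*z = 6*y - 14 ∧ z < 7).
Check whether (3*z < 1 ↔ (2*z = -32 ∧ z < 7)) ∧ y = 1 implies it.
Countermodel: at the initial state y = 1, z = -16, the precondition holds but the weakest precondition fails.
Answer: invalid


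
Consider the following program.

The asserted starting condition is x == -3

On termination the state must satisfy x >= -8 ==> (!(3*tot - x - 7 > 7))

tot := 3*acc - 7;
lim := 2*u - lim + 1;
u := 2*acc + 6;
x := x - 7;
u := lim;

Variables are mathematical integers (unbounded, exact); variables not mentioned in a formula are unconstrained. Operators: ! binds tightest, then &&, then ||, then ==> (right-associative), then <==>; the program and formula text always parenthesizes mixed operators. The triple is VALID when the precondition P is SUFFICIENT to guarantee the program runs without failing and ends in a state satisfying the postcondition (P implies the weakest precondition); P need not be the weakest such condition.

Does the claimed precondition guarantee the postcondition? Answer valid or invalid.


Working backward. After the program, the postcondition x >= -8 ==> (!(3*tot - x - 7 > 7)) must hold; in canonical form it is x >= -8 ==> (!(3*tot > x + 14)).
Before u := lim: x >= -8 ==> (!(3*tot > x + 14))
Before x := x - 7: x >= -1 ==> (!(3*tot > x + 7))
Before u := 2*acc + 6: x >= -1 ==> (!(3*tot > x + 7))
Before lim := 2*u - lim + 1: x >= -1 ==> (!(3*tot > x + 7))
Before tot := 3*acc - 7: x >= -1 ==> (!(9*acc > x + 28))
The weakest precondition is x >= -1 ==> (!(9*acc > x + 28)).
Check whether x == -3 implies it.
Every state satisfying the precondition satisfies the weakest precondition: the implication holds.
Answer: valid


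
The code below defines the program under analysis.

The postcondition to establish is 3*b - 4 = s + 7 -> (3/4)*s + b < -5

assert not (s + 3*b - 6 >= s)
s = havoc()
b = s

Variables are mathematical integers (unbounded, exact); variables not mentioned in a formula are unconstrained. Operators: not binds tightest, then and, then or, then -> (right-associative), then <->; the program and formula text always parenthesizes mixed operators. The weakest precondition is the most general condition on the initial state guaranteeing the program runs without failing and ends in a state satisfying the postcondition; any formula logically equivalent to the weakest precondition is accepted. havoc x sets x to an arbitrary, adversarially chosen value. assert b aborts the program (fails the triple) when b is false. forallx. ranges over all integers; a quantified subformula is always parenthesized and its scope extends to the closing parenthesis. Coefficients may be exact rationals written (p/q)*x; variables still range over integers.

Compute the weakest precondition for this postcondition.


Working backward. After the program, the postcondition 3*b - 4 = s + 7 -> (3/4)*s + b < -5 must hold; in canonical form it is 3*b = s + 11 -> b + (3/4)*s < -5.
Before b := s: 2*s = 11 -> (7/4)*s < -5
Before havoc s: forall s_1. (2*s_1 = 11 -> (7/4)*s_1 < -5)
Before assert not (s + 3*b - 6 >= s): (not (3*b >= 6)) and (forall s_1. (2*s_1 = 11 -> (7/4)*s_1 < -5))
Answer: WP = (not (3*b >= 6)) and (forall s_1. (2*s_1 = 11 -> (7/4)*s_1 < -5))


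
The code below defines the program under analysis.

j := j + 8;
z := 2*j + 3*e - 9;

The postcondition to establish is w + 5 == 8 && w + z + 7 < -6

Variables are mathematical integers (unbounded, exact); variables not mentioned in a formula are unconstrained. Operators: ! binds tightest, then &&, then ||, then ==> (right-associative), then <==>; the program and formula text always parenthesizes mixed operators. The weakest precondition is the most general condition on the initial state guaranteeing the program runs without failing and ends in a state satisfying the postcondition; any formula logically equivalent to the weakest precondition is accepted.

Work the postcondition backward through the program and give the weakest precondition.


Working backward. After the program, the postcondition w + 5 == 8 && w + z + 7 < -6 must hold; in canonical form it is w == 3 && w + z < -13.
Before z := 2*j + 3*e - 9: w == 3 && 3*e + 2*j + w < -4
Before j := j + 8: w == 3 && 3*e + 2*j + w < -20
Answer: WP = w == 3 && 3*e + 2*j + w < -20


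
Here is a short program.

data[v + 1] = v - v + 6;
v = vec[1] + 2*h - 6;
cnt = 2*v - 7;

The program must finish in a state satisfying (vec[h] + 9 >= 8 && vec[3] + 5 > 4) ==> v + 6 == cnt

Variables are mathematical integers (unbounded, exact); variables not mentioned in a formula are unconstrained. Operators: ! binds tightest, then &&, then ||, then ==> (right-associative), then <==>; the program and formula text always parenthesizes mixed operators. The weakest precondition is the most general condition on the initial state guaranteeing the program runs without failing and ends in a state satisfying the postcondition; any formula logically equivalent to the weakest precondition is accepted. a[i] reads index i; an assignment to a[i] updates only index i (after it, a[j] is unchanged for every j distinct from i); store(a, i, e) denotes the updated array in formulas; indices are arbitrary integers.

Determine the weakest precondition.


Working backward. After the program, the postcondition (vec[h] + 9 >= 8 && vec[3] + 5 > 4) ==> v + 6 == cnt must hold; in canonical form it is (vec[h] >= -1 && vec[3] > -1) ==> v == cnt - 6.
Before cnt := 2*v - 7: (vec[h] >= -1 && vec[3] > -1) ==> v == 13
Before v := vec[1] + 2*h - 6: (vec[h] >= -1 && vec[3] > -1) ==> vec[1] + 2*h == 19
Before data[v + 1] := v - v + 6: (vec[h] >= -1 && vec[3] > -1) ==> vec[1] + 2*h == 19
Answer: WP = (vec[h] >= -1 && vec[3] > -1) ==> vec[1] + 2*h == 19


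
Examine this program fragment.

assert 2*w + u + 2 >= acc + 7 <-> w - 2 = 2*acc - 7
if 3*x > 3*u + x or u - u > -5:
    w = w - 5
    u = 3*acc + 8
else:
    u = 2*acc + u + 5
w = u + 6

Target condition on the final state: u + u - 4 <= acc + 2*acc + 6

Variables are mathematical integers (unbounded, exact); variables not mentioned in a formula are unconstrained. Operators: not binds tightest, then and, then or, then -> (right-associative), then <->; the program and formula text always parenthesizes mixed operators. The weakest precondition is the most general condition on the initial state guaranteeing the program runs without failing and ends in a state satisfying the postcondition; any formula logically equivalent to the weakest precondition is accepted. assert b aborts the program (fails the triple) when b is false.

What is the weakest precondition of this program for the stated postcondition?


Working backward. After the program, the postcondition u + u - 4 <= acc + 2*acc + 6 must hold; in canonical form it is 2*u <= 3*acc + 10.
Before w := u + 6: 2*u <= 3*acc + 10
Then branch requires 3*acc <= -6; else branch requires acc + 2*u <= 0.
Before the if: 3*acc <= -6
Before assert 2*w + u + 2 >= acc + 7 <-> w - 2 = 2*acc - 7: (u + 2*w >= acc + 5 <-> w = 2*acc - 5) and 3*acc <= -6
Answer: WP = (u + 2*w >= acc + 5 <-> w = 2*acc - 5) and 3*acc <= -6


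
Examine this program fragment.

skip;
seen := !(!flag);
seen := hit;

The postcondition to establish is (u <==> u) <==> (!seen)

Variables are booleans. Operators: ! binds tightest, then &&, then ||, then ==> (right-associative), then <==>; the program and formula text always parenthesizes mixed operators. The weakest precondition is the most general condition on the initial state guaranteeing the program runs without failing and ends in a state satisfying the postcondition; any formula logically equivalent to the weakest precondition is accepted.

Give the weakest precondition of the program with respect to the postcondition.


Working backward. After the program, the postcondition (u <==> u) <==> (!seen) must hold; in canonical form it is !seen.
Before seen := hit: !hit
Before seen := !(!flag): !hit
Before skip: !hit
Answer: WP = !hit


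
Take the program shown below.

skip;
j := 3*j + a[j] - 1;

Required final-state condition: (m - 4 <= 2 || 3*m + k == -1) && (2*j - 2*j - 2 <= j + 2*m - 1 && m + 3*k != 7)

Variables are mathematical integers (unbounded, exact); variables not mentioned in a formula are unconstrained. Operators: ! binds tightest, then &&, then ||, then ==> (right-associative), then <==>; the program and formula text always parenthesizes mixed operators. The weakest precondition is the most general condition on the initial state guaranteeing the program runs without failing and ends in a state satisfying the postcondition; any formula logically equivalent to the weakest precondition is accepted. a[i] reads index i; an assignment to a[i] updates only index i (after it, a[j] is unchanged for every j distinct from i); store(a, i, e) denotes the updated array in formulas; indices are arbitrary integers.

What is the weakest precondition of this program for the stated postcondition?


Working backward. After the program, the postcondition (m - 4 <= 2 || 3*m + k == -1) && (2*j - 2*j - 2 <= j + 2*m - 1 && m + 3*k != 7) must hold; in canonical form it is (m <= 6 || k + 3*m == -1) && j + 2*m >= -1 && 3*k + m != 7.
Before j := 3*j + a[j] - 1: (m <= 6 || k + 3*m == -1) && a[j] + 3*j + 2*m >= 0 && 3*k + m != 7
Before skip: (m <= 6 || k + 3*m == -1) && a[j] + 3*j + 2*m >= 0 && 3*k + m != 7
Answer: WP = (m <= 6 || k + 3*m == -1) && a[j] + 3*j + 2*m >= 0 && 3*k + m != 7


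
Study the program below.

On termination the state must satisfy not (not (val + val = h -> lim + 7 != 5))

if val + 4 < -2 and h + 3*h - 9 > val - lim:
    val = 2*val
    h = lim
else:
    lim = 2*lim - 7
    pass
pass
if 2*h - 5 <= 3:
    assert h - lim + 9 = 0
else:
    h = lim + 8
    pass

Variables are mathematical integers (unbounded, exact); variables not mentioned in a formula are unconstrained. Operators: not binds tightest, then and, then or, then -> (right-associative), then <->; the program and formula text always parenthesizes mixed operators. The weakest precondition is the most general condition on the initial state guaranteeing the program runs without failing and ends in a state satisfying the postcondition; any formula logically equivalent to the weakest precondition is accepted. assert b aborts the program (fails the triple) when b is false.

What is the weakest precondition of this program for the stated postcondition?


Working backward. After the program, the postcondition not (not (val + val = h -> lim + 7 != 5)) must hold; in canonical form it is 2*val = h -> lim != -2.
Then branch requires h = lim - 9 and (2*val = h -> lim != -2); else branch requires 2*val = lim + 8 -> lim != -2.
Before the if: (2*h <= 8 -> (h = lim - 9 and (2*val = h -> lim != -2))) and ((not (2*h <= 8)) -> (2*val = lim + 8 -> lim != -2))
Before skip: (2*h <= 8 -> (h = lim - 9 and (2*val = h -> lim != -2))) and ((not (2*h <= 8)) -> (2*val = lim + 8 -> lim != -2))
Then branch requires (not (2*lim <= 8)) and ((not (2*lim <= 8)) -> (4*val = lim + 8 -> lim != -2)); else branch requires (2*h <= 8 -> (h = 2*lim - 16 and (2*val = h -> 2*lim != 5))) and ((not (2*h <= 8)) -> (2*val = 2*lim + 1 -> 2*lim != 5)).
Before the if: ((val < -6 and 4*h + lim > val + 9) -> ((not (2*lim <= 8)) and ((not (2*lim <= 8)) -> (4*val = lim + 8 -> lim != -2)))) and ((not (val < -6 and 4*h + lim > val + 9)) -> ((2*h <= 8 -> (h = 2*lim - 16 and (2*val = h -> 2*lim != 5))) and ((not (2*h <= 8)) -> (2*val = 2*lim + 1 -> 2*lim != 5))))
Answer: WP = ((val < -6 and 4*h + lim > val + 9) -> ((not (2*lim <= 8)) and ((not (2*lim <= 8)) -> (4*val = lim + 8 -> lim != -2)))) and ((not (val < -6 and 4*h + lim > val + 9)) -> ((2*h <= 8 -> (h = 2*lim - 16 and (2*val = h -> 2*lim != 5))) and ((not (2*h <= 8)) -> (2*val = 2*lim + 1 -> 2*lim != 5))))


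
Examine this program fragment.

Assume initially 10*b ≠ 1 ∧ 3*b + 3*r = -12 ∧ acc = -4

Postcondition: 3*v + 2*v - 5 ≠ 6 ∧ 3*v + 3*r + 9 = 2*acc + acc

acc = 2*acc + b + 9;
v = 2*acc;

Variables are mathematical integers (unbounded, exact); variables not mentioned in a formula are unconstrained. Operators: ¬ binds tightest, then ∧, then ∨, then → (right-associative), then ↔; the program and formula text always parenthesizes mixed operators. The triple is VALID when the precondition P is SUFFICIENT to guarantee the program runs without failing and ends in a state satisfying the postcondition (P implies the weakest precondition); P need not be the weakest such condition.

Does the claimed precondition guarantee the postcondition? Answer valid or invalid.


Working backward. After the program, the postcondition 3*v + 2*v - 5 ≠ 6 ∧ 3*v + 3*r + 9 = 2*acc + acc must hold; in canonical form it is 5*v ≠ 11 ∧ 3*r + 3*v = 3*acc - 9.
Before v := 2*acc: 10*acc ≠ 11 ∧ 3*acc + 3*r = -9
Before acc := 2*acc + b + 9: 20*acc + 10*b ≠ -79 ∧ 6*acc + 3*b + 3*r = -36
The weakest precondition is 20*acc + 10*b ≠ -79 ∧ 6*acc + 3*b + 3*r = -36.
Check whether 10*b ≠ 1 ∧ 3*b + 3*r = -12 ∧ acc = -4 implies it.
Every state satisfying the precondition satisfies the weakest precondition: the implication holds.
Answer: valid


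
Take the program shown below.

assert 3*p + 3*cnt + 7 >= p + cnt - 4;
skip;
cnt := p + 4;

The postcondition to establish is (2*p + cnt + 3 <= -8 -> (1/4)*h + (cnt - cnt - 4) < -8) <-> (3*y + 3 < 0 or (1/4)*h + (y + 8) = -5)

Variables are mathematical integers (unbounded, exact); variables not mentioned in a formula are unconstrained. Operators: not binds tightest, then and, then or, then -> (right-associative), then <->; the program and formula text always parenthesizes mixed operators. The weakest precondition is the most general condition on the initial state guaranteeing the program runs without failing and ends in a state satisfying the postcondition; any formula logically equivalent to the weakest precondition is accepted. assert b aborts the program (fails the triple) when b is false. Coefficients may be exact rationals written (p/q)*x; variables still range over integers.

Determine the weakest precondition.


Working backward. After the program, the postcondition (2*p + cnt + 3 <= -8 -> (1/4)*h + (cnt - cnt - 4) < -8) <-> (3*y + 3 < 0 or (1/4)*h + (y + 8) = -5) must hold; in canonical form it is (cnt + 2*p <= -11 -> (1/4)*h < -4) <-> (3*y < -3 or (1/4)*h + y = -13).
Before cnt := p + 4: (3*p <= -15 -> (1/4)*h < -4) <-> (3*y < -3 or (1/4)*h + y = -13)
Before skip: (3*p <= -15 -> (1/4)*h < -4) <-> (3*y < -3 or (1/4)*h + y = -13)
Before assert 3*p + 3*cnt + 7 >= p + cnt - 4: 2*cnt + 2*p >= -11 and ((3*p <= -15 -> (1/4)*h < -4) <-> (3*y < -3 or (1/4)*h + y = -13))
Answer: WP = 2*cnt + 2*p >= -11 and ((3*p <= -15 -> (1/4)*h < -4) <-> (3*y < -3 or (1/4)*h + y = -13))


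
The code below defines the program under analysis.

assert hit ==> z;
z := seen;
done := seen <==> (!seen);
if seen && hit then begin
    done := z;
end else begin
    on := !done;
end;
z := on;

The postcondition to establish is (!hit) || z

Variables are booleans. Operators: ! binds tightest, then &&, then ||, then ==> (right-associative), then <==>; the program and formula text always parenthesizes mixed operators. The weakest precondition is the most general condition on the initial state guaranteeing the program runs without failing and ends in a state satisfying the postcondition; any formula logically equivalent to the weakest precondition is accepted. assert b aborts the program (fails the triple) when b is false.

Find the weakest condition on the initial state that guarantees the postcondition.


Working backward. After the program, (!hit) || z must hold.
Before z := on: (!hit) || on
Then branch requires (!hit) || on; else branch requires (!hit) || (!done).
Before the if: ((seen && hit) ==> ((!hit) || on)) && ((!(seen && hit)) ==> ((!hit) || (!done)))
Before done := seen <==> (!seen): ((seen && hit) ==> ((!hit) || on)) && ((!(seen && hit)) ==> ((!hit) || (!(seen <==> (!seen)))))
Before z := seen: ((seen && hit) ==> ((!hit) || on)) && ((!(seen && hit)) ==> ((!hit) || (!(seen <==> (!seen)))))
Before assert hit ==> z: (hit ==> z) && ((seen && hit) ==> ((!hit) || on)) && ((!(seen && hit)) ==> ((!hit) || (!(seen <==> (!seen)))))
Answer: WP = (hit ==> z) && ((seen && hit) ==> ((!hit) || on)) && ((!(seen && hit)) ==> ((!hit) || (!(seen <==> (!seen)))))


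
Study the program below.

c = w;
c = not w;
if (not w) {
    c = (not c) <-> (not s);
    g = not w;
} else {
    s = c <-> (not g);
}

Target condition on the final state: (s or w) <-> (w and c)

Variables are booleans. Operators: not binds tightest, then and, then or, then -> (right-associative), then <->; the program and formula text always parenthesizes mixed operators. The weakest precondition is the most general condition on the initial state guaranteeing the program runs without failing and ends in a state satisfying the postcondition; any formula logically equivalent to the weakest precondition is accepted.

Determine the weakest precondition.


Working backward. After the program, (s or w) <-> (w and c) must hold.
Then branch requires (s or w) <-> (w and ((not c) <-> (not s))); else branch requires ((c <-> (not g)) or w) <-> (w and c).
Before the if: ((not w) -> ((s or w) <-> (w and ((not c) <-> (not s))))) and (w -> (((c <-> (not g)) or w) <-> (w and c)))
Before c := not w: ((not w) -> ((s or w) <-> (w and (w <-> (not s))))) and (w -> (not (((not w) <-> (not g)) or w)))
Before c := w: ((not w) -> ((s or w) <-> (w and (w <-> (not s))))) and (w -> (not (((not w) <-> (not g)) or w)))
Answer: WP = ((not w) -> ((s or w) <-> (w and (w <-> (not s))))) and (w -> (not (((not w) <-> (not g)) or w)))
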